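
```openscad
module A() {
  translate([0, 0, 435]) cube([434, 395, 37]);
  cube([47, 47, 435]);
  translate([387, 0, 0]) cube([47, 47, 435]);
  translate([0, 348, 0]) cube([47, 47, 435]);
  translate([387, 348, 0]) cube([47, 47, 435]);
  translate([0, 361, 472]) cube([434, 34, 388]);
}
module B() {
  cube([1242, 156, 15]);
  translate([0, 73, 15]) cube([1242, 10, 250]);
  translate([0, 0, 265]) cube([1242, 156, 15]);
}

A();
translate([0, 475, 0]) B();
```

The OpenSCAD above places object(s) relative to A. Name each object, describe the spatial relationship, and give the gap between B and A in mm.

The I-beam's nearest face is 80 mm from the chair's +y face.

A is a chair. B is an I-beam. The I-beam is on the floor beside the chair on its +y side. The gap between the I-beam and the chair is 80 mm.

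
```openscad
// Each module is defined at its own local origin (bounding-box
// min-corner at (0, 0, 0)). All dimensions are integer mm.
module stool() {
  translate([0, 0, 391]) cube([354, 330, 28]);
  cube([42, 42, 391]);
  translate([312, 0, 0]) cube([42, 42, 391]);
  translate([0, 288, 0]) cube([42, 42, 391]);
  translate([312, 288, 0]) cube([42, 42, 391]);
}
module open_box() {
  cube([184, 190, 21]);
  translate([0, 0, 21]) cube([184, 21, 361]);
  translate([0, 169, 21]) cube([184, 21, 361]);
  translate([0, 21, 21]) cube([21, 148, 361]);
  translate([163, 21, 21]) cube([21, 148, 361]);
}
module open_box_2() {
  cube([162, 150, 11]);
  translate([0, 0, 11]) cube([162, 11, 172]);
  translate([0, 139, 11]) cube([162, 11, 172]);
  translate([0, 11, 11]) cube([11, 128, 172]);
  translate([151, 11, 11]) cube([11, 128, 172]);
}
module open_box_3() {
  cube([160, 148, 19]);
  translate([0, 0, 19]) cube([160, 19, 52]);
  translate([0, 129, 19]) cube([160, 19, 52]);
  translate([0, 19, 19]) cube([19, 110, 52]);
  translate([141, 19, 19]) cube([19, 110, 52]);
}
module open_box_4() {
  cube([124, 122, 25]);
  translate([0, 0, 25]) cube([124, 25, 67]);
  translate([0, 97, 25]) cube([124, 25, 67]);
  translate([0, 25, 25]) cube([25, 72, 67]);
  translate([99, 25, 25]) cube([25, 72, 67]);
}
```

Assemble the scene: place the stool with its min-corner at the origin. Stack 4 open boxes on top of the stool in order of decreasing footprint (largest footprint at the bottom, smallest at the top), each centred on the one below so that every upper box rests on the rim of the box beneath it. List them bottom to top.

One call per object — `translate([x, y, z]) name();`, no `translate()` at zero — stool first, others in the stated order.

stool();
translate([85, 70, 419]) open_box();
translate([96, 90, 801]) open_box_2();
translate([97, 91, 984]) open_box_3();
translate([115, 104, 1055]) open_box_4();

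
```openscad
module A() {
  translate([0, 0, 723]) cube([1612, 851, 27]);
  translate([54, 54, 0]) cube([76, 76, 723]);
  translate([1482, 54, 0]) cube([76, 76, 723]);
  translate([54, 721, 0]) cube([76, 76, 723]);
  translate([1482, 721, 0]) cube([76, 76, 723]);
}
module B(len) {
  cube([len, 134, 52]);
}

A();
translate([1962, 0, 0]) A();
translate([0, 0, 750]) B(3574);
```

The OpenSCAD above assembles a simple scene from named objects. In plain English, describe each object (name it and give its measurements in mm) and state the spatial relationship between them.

A is a table with a 1612×851 mm rectangular top, 27 mm thick, top surface at z = 750 mm, supported by four 76×76 mm square legs, each inset 54 mm from the nearest pair of top edges, running from the floor.

B is a rectangular beam 3574 mm long (x), 134 mm deep (y), 52 mm thick (z).

The beam spans the tops of two tables placed 350 mm apart, resting at z = 750 mm.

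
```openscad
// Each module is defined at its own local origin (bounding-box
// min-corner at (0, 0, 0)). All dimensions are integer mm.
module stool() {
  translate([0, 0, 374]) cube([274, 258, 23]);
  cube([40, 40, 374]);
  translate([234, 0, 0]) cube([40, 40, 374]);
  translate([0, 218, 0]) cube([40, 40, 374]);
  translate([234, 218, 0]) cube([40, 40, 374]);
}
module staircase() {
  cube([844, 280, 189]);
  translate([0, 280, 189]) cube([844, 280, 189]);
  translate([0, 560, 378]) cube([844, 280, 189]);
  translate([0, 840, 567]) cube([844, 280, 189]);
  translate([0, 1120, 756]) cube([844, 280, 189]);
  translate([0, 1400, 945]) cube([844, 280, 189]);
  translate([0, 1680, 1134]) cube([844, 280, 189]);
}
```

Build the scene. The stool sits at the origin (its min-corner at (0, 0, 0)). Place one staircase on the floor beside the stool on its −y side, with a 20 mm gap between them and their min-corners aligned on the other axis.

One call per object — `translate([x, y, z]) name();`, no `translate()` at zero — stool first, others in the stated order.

stool();
translate([0, -1980, 0]) staircase();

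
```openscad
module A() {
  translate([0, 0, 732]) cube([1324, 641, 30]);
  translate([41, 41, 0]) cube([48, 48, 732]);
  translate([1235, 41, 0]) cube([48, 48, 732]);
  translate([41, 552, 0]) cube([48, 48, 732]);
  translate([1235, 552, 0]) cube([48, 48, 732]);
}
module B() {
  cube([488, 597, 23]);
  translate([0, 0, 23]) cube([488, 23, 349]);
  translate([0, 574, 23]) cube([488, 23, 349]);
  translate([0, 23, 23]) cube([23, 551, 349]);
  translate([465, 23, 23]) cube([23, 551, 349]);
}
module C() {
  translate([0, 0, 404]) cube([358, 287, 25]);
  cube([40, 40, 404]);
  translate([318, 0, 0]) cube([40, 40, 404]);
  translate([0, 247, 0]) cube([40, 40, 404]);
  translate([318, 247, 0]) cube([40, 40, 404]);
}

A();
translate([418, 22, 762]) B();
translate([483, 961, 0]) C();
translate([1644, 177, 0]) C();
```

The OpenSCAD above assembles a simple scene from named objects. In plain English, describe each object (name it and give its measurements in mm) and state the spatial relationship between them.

A is a table: top 1324 mm (x) × 641 mm (y), 30 mm thick, upper face at z = 762 mm, on four 48×48 mm square legs, each inset 41 mm from the nearest pair of top edges, running from z = 0 to the bottom of the top.

B is an open storage box with external size 488×597×372 mm and wall thickness 23 mm (the base is also 23 mm thick). The base covers the whole footprint; the four walls stand on the base, with the y-facing walls full-width and the x-facing walls fitting between their inner faces.

C is a four-legged stool. The seat is 358×287 mm, 25 mm thick, top at z = 429 mm. It stands on four square legs, each 40×40 mm in cross-section, from z = 0 to the seat underside, each flush with a corner of the seat.

The open box is on top of the table, centred. Two stools sit around the table at the +y, +x sides.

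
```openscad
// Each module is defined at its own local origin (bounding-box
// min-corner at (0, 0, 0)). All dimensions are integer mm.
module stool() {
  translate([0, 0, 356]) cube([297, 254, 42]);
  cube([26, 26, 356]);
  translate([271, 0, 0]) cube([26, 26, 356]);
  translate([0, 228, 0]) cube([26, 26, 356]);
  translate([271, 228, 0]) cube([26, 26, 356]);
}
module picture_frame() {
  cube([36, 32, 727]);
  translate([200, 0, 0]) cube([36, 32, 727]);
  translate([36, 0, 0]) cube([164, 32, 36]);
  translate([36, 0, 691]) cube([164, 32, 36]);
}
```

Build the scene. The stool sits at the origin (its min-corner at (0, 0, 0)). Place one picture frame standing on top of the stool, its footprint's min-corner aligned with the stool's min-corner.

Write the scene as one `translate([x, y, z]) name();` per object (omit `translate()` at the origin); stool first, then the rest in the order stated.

stool();
translate([0, 0, 398]) picture_frame();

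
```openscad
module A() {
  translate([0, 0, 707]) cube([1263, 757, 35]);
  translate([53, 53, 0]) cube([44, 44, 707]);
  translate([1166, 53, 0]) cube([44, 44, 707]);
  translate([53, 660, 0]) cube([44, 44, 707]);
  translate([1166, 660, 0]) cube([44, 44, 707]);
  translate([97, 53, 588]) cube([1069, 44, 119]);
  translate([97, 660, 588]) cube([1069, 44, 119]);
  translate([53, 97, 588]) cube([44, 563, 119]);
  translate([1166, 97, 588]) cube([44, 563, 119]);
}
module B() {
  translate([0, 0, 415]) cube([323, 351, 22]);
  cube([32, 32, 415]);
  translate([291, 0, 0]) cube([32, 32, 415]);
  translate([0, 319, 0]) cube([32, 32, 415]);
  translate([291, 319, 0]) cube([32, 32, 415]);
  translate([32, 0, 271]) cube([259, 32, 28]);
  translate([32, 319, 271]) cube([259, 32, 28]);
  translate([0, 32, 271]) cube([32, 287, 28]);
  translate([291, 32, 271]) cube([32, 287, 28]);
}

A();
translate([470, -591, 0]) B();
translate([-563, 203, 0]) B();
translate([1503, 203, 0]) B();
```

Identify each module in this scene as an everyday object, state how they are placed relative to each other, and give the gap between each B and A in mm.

Each stool's nearest face is 240 mm from the table's bounding box.

A is a table. B is a stool. Three stools sit around the table at the −y, −x, +x sides. The gap between each stool and the table is 240 mm.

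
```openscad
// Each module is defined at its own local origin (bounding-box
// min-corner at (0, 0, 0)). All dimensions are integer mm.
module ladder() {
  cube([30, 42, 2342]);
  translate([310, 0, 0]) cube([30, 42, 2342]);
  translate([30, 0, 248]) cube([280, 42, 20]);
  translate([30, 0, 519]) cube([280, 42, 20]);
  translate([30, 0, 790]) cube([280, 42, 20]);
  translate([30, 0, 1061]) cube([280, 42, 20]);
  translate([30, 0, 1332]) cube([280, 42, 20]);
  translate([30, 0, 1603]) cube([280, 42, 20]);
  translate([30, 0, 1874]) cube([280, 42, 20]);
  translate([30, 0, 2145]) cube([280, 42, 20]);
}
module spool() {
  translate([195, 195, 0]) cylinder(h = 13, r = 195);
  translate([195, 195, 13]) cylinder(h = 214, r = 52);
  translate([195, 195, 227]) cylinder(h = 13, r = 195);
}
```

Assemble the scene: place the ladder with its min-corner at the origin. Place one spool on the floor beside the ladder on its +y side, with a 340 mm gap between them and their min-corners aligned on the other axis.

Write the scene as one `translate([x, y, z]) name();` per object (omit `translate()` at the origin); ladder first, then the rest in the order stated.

ladder();
translate([0, 382, 0]) spool();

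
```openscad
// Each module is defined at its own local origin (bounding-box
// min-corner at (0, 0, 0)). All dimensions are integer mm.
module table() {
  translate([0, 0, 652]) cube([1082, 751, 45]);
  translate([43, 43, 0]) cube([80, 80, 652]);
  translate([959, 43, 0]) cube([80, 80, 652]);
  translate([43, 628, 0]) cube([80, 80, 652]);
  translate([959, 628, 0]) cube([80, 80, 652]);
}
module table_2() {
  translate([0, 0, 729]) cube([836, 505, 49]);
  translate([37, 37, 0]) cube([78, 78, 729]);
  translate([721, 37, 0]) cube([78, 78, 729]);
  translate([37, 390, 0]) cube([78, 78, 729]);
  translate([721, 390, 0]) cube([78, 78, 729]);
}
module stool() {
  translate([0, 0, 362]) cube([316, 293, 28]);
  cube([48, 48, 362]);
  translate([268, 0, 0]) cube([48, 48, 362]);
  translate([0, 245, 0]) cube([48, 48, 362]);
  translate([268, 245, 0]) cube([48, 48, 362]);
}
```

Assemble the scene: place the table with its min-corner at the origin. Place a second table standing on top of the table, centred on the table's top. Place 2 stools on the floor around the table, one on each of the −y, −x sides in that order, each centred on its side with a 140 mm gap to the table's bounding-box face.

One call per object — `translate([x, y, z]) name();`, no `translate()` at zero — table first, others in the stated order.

table();
translate([123, 123, 697]) table_2();
translate([383, -433, 0]) stool();
translate([-456, 229, 0]) stool();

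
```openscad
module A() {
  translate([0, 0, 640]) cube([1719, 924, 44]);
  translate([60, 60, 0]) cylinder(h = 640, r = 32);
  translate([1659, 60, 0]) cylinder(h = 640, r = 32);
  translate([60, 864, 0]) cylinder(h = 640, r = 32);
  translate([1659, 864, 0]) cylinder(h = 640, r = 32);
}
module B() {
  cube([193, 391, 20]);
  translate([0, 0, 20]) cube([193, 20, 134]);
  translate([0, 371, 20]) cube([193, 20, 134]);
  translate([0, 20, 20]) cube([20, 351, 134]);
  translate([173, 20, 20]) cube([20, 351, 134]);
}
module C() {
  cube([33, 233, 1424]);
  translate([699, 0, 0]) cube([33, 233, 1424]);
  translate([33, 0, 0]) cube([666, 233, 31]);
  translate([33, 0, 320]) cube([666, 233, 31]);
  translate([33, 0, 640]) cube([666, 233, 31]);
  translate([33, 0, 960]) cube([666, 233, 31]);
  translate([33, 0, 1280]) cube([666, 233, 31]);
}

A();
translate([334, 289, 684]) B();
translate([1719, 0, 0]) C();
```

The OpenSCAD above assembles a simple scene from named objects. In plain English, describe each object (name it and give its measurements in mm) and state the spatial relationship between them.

A is a table: top 1719 mm (x) × 924 mm (y), 44 mm thick, upper face at z = 684 mm, on four round legs of 64 mm diameter, each leg's bounding box inset 28 mm from the nearest pair of top edges, running from z = 0 to the bottom of the top.

B is an open storage box with external size 193×391×154 mm and wall thickness 20 mm (the base is also 20 mm thick). The base covers the whole footprint; the four walls stand on the base, with the y-facing walls full-width and the x-facing walls fitting between their inner faces.

C is a bookshelf 732 mm wide overall, 233 mm deep and 1424 mm tall. The two sides are 33 mm thick vertical panels. 5 horizontal shelves of 31 mm thickness span between the inner faces of the sides; the lowest shelf sits on the floor and shelves are stacked with a clear vertical gap of 289 mm between each pair.

The open box is on top of the table. The bookshelf is against the table's +x side, with their −y faces flush.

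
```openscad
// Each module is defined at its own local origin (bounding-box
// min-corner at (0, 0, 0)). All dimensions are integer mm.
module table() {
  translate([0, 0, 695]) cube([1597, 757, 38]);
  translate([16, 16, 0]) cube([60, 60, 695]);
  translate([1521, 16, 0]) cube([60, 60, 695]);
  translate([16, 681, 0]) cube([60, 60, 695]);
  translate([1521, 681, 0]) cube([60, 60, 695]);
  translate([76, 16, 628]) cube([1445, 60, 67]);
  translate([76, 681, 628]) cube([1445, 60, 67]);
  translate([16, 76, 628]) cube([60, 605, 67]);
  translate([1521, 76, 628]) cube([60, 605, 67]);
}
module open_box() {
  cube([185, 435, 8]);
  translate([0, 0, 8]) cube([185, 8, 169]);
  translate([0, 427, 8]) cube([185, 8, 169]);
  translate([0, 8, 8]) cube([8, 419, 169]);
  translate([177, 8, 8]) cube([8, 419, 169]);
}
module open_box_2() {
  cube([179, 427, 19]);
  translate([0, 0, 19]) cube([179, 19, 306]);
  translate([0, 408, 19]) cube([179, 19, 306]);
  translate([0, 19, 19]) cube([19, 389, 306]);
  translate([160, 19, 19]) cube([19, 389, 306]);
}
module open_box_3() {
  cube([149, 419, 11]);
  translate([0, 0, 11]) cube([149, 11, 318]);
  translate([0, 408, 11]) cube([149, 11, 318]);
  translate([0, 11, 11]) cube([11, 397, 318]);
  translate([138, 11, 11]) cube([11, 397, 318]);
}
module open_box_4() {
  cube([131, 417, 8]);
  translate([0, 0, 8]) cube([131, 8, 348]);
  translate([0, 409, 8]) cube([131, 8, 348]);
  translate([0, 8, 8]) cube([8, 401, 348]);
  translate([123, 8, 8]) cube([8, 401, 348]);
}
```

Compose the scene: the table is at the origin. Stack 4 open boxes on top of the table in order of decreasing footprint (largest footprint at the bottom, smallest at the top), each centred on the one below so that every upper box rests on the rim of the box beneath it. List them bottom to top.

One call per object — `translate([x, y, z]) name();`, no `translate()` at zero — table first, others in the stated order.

table();
translate([706, 161, 733]) open_box();
translate([709, 165, 910]) open_box_2();
translate([724, 169, 1235]) open_box_3();
translate([733, 170, 1564]) open_box_4();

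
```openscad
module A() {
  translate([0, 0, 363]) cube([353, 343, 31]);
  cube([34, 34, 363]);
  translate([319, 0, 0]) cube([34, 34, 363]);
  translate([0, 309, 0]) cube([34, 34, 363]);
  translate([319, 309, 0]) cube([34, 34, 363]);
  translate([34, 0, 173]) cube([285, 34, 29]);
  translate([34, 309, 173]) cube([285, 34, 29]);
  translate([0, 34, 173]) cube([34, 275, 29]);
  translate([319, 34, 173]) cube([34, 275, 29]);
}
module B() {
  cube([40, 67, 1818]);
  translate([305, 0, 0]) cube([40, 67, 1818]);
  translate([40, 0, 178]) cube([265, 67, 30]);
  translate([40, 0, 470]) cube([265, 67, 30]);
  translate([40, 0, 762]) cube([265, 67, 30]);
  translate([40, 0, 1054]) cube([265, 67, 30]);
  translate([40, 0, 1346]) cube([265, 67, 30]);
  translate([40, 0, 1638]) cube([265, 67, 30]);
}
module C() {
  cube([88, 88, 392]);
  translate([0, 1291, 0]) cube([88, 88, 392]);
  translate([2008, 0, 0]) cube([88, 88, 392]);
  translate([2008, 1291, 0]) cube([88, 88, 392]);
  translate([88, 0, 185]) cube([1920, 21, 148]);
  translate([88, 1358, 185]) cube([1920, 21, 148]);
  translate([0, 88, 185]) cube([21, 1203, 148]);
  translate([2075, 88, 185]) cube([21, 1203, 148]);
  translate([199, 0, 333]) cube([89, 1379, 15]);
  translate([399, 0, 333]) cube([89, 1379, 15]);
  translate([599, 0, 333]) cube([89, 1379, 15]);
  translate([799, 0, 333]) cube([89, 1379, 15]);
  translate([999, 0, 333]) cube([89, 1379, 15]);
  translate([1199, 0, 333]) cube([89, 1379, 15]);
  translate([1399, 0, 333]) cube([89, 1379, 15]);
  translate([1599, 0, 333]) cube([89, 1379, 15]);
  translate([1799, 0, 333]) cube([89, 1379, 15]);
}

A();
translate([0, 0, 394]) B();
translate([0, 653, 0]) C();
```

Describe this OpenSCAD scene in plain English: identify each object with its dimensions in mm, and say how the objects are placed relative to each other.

A is a four-legged stool. The seat is 353×343 mm, 31 mm thick, top at z = 394 mm. It stands on four square legs, each 34×34 mm in cross-section, from z = 0 to the seat underside, each flush with a corner of the seat. Four stretchers, 34 mm wide and 29 mm tall, connect adjacent legs with their undersides at z = 173 mm, each running between the inner faces of the legs it joins and aligned with the legs' outer faces on the other axis.

B is a wooden ladder with two side rails of 40×67 mm section and 1818 mm height, set 345 mm apart overall. Between them run 6 rectangular rungs (67 mm deep, 30 mm thick), front faces flush with the rails' −y face. The bottom of the first rung is 178 mm above the floor and each subsequent rung is 292 mm higher than the one below.

C is a bed frame 2096 mm long (x) by 1379 mm wide (y). Four 88×88 mm corner posts, 392 mm tall, at the corners of the footprint. Four rails of 21 mm thickness and 148 mm height run between adjacent posts with their undersides at z = 185 mm, their outer faces flush with the outside of the frame (the two x-running rails run between the posts' inner faces; the two y-running rails run between the posts' inner faces). 9 slats, each 89 mm wide (x) and 15 mm thick, lie across the top of the two x-running rails, running the full 1379 mm width of the frame in y; the slats are evenly spaced along x between the inner faces of the end posts with equal gaps (rounded down to the nearest mm) at the −x end and between each pair — any rounding remainder accumulates at the +x end.

The ladder is on top of the stool. The bed frame is on the floor beside the stool on its +y side.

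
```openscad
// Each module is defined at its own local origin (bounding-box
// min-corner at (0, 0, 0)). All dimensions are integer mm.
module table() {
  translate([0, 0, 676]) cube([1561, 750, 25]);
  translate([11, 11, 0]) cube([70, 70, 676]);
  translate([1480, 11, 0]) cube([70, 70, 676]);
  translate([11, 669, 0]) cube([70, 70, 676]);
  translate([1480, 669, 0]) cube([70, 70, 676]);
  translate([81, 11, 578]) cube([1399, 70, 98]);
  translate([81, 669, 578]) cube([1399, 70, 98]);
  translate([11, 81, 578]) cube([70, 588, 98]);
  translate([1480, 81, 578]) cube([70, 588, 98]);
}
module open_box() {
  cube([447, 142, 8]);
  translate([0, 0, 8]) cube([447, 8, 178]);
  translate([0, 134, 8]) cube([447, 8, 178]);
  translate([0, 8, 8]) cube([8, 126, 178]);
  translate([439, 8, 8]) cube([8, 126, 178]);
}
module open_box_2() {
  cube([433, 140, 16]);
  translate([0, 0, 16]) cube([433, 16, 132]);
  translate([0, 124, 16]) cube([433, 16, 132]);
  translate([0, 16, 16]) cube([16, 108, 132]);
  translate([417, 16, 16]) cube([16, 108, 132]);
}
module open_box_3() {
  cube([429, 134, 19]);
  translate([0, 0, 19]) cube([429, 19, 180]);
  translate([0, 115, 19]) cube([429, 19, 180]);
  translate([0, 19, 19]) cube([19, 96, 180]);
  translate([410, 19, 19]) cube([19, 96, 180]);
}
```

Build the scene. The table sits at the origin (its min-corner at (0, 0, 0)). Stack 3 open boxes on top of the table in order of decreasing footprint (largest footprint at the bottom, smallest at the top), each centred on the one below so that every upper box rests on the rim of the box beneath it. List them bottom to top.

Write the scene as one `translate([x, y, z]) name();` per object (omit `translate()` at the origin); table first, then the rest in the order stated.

table();
translate([557, 304, 701]) open_box();
translate([564, 305, 887]) open_box_2();
translate([566, 308, 1035]) open_box_3();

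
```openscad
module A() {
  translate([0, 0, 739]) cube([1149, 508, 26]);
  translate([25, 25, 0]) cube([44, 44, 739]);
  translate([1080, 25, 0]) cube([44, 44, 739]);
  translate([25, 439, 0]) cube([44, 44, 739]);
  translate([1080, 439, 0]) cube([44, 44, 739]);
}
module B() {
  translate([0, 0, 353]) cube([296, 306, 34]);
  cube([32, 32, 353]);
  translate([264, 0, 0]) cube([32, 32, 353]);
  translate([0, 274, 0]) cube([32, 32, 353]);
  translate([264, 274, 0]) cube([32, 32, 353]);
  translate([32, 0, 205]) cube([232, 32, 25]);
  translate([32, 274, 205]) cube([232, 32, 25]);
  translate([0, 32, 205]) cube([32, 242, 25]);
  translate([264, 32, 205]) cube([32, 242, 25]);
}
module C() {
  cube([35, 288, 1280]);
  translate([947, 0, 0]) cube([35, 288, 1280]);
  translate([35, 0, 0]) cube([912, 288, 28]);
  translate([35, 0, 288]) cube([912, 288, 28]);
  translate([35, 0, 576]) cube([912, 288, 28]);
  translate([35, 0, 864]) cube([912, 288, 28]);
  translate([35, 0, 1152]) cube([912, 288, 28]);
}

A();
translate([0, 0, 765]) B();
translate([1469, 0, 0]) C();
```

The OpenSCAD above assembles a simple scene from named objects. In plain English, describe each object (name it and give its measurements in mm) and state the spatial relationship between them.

A is a table with a 1149×508 mm rectangular top, 26 mm thick, top surface at z = 765 mm, supported by four 44×44 mm square legs, each inset 25 mm from the nearest pair of top edges, running from the floor.

B is a four-legged stool. The seat is 296×306 mm, 34 mm thick, top at z = 387 mm. It stands on four square legs, each 32×32 mm in cross-section, from z = 0 to the seat underside, each flush with a corner of the seat. Four stretchers, 32 mm wide and 25 mm tall, connect adjacent legs with their undersides at z = 205 mm, each running between the inner faces of the legs it joins and aligned with the legs' outer faces on the other axis.

C is an open bookshelf. Two side panels, each 35 mm thick, 288 mm deep and 1280 mm tall, stand 982 mm apart (outside-to-outside). Between them sit 5 shelves, each 28 mm thick and 288 mm deep, spanning the full gap between the sides. The bottom shelf rests on the floor (its underside at z = 0) and the clear gap between one shelf's top and the next shelf's underside is 260 mm.

The stool is on top of the table. The bookshelf is on the floor beside the table on its +x side.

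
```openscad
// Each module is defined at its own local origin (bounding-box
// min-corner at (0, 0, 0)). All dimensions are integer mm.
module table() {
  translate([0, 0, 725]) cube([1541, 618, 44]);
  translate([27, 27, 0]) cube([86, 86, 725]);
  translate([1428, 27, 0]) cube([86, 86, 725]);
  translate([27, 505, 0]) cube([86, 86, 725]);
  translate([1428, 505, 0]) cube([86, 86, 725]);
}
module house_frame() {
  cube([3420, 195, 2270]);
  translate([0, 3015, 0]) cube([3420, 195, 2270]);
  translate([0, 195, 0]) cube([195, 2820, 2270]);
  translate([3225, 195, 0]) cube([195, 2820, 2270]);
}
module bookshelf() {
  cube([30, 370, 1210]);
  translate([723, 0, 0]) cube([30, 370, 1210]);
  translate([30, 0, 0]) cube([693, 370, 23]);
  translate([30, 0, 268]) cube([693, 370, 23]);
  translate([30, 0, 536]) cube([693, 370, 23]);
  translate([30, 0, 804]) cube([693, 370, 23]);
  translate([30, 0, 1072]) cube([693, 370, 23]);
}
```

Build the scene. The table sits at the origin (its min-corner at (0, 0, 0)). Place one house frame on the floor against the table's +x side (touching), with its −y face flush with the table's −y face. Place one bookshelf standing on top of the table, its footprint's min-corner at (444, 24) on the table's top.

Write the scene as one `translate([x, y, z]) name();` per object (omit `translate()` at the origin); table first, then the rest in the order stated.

table();
translate([1541, 0, 0]) house_frame();
translate([444, 24, 769]) bookshelf();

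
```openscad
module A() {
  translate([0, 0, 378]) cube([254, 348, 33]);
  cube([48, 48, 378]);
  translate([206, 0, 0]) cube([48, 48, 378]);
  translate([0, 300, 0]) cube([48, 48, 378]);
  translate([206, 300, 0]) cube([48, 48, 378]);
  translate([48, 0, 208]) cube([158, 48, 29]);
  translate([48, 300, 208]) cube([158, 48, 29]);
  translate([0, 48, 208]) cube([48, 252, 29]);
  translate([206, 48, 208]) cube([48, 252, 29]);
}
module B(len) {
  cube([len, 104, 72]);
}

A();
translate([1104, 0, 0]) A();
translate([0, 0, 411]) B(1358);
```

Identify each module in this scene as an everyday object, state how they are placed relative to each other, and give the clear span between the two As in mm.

A is a stool. B is a beam. A beam spans the tops of two stools. The clear span between the two stools is 850 mm.

Second stool starts at x = 1104; first ends at x = 254; clear span = 1104 − 254 = 850 mm.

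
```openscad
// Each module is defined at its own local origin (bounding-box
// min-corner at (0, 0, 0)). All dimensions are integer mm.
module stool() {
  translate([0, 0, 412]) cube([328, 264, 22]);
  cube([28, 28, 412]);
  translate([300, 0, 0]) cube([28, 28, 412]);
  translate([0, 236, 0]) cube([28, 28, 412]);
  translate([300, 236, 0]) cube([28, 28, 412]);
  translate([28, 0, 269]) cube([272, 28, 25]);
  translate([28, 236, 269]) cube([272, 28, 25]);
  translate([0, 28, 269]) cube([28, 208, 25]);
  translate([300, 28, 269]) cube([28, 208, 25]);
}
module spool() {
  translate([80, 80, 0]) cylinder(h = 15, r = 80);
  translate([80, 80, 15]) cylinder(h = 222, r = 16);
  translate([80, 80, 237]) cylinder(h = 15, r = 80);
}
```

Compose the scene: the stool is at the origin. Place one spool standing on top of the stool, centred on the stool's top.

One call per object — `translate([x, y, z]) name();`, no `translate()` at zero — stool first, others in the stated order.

stool();
translate([84, 52, 434]) spool();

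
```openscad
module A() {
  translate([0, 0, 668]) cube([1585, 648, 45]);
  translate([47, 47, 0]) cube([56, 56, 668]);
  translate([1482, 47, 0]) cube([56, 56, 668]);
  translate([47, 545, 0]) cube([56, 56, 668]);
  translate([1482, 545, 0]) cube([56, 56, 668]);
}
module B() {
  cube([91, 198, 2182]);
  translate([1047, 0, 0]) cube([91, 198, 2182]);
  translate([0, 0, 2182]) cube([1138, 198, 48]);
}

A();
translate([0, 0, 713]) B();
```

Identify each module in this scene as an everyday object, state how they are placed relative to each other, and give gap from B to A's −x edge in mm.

A is a table. B is a door frame. The door frame is on top of the table. The gap from the door frame to the table's −x edge is 0 mm.

The door frame's min-x is at 0; the table's min-x is 0; gap = 0 mm.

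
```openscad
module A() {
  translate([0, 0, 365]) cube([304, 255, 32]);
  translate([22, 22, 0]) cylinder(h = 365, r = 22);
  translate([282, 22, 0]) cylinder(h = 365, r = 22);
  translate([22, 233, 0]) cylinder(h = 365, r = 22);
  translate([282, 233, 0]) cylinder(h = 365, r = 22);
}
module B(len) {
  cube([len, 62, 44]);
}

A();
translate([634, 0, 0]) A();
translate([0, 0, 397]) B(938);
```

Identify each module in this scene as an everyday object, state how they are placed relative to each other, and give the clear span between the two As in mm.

A is a stool. B is a beam. A beam spans the tops of two stools. The clear span between the two stools is 330 mm.

Second stool starts at x = 634; first ends at x = 304; clear span = 634 − 304 = 330 mm.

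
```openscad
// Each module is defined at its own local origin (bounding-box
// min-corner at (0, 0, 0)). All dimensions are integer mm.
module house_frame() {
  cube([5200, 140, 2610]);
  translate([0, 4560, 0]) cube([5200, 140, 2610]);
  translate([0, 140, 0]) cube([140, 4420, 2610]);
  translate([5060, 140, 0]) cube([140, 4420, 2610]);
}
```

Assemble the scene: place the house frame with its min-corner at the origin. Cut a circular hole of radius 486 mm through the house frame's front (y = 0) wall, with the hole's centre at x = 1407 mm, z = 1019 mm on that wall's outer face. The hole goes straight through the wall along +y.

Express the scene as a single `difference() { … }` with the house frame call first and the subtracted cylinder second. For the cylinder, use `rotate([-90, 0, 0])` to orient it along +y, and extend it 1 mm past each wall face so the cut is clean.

difference() {
  house_frame();
  translate([1407, -1, 1019]) rotate([-90, 0, 0]) cylinder(h = 142, r = 486);
}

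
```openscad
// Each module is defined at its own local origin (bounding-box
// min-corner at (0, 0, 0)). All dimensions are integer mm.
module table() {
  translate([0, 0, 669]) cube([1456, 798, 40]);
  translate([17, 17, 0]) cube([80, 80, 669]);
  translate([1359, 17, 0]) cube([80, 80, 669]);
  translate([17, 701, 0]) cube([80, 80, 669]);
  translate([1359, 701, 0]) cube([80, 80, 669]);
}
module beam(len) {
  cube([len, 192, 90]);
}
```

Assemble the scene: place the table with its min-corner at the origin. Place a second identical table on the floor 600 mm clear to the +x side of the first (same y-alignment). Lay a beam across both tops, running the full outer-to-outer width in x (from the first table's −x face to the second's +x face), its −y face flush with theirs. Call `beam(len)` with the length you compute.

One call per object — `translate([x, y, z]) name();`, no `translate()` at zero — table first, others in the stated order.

table();
translate([2056, 0, 0]) table();
translate([0, 0, 709]) beam(3512);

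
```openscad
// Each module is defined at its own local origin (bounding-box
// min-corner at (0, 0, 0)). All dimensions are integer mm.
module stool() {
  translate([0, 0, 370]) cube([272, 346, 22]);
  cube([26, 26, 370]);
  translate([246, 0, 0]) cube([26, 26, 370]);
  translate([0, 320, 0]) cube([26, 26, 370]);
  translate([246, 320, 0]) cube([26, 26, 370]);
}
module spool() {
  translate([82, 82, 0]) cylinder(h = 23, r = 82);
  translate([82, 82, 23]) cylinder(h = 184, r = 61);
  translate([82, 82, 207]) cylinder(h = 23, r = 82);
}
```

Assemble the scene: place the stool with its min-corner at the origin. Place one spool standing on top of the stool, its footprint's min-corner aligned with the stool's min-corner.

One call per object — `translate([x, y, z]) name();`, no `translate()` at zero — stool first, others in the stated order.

stool();
translate([0, 0, 392]) spool();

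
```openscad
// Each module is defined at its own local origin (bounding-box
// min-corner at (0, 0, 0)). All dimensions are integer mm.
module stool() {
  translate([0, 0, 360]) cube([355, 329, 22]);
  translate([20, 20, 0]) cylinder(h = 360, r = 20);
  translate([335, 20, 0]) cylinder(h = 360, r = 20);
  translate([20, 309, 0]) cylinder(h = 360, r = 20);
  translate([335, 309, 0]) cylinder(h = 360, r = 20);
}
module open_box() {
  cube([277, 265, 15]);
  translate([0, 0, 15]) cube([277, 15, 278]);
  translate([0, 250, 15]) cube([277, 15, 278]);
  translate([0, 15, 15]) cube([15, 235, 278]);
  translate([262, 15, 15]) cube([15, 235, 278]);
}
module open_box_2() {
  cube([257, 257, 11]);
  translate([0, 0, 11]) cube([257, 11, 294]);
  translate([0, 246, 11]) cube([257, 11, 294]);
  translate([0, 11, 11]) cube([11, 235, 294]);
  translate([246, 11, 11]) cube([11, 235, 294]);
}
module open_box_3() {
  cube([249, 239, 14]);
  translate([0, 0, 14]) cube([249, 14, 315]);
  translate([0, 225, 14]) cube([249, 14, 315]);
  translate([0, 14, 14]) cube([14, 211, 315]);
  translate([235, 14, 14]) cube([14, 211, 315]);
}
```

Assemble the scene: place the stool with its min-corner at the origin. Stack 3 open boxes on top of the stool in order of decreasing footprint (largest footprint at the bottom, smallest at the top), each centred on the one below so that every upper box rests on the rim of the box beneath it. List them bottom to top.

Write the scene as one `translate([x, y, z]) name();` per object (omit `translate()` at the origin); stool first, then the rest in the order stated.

stool();
translate([39, 32, 382]) open_box();
translate([49, 36, 675]) open_box_2();
translate([53, 45, 980]) open_box_3();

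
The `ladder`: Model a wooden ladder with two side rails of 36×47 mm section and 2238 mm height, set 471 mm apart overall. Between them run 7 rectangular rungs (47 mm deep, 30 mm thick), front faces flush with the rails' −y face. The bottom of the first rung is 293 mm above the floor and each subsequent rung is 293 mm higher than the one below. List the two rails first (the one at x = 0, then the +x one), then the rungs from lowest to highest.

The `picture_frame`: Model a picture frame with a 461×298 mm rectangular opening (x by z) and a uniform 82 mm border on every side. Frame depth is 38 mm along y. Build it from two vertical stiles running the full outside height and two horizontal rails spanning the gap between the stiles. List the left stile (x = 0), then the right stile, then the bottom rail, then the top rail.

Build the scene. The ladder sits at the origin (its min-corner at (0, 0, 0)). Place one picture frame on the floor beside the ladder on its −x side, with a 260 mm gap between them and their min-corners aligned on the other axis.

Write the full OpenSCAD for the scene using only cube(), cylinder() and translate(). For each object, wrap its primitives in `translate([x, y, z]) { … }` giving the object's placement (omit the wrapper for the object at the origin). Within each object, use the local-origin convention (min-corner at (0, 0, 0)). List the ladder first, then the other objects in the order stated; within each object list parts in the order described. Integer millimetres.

cube([36, 47, 2238]);
translate([435, 0, 0]) cube([36, 47, 2238]);
translate([36, 0, 293]) cube([399, 47, 30]);
translate([36, 0, 586]) cube([399, 47, 30]);
translate([36, 0, 879]) cube([399, 47, 30]);
translate([36, 0, 1172]) cube([399, 47, 30]);
translate([36, 0, 1465]) cube([399, 47, 30]);
translate([36, 0, 1758]) cube([399, 47, 30]);
translate([36, 0, 2051]) cube([399, 47, 30]);
translate([-885, 0, 0]) {
  cube([82, 38, 462]);
  translate([543, 0, 0]) cube([82, 38, 462]);
  translate([82, 0, 0]) cube([461, 38, 82]);
  translate([82, 0, 380]) cube([461, 38, 82]);
}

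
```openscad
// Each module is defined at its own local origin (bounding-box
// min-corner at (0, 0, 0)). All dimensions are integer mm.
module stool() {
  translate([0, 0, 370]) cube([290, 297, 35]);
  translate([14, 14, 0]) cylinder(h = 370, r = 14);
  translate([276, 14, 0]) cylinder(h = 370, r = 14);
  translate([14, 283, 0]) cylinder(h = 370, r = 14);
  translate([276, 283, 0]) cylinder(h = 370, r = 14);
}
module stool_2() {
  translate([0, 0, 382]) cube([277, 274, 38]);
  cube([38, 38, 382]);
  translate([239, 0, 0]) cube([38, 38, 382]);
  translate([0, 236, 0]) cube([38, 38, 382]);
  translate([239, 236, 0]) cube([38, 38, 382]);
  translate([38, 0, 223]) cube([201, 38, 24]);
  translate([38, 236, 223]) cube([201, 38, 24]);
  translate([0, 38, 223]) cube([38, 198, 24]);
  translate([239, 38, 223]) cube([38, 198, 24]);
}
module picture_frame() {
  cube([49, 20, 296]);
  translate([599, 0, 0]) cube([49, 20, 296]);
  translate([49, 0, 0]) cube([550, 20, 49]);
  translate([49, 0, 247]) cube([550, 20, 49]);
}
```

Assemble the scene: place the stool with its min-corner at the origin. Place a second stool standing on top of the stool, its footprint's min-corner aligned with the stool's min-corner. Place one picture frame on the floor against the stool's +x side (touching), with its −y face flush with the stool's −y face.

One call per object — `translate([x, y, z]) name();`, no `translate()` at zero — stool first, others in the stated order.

stool();
translate([0, 0, 405]) stool_2();
translate([290, 0, 0]) picture_frame();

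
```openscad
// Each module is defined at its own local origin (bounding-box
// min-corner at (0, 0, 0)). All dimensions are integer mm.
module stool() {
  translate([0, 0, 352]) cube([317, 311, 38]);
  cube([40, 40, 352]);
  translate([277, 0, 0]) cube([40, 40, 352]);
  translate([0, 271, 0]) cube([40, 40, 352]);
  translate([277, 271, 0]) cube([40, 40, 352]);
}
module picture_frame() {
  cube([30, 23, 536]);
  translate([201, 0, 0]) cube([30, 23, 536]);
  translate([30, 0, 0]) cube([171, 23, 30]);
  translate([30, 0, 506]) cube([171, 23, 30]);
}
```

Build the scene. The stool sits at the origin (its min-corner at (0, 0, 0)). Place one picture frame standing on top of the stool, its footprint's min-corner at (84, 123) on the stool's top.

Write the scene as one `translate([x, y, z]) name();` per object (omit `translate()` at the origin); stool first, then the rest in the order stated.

stool();
translate([84, 123, 390]) picture_frame();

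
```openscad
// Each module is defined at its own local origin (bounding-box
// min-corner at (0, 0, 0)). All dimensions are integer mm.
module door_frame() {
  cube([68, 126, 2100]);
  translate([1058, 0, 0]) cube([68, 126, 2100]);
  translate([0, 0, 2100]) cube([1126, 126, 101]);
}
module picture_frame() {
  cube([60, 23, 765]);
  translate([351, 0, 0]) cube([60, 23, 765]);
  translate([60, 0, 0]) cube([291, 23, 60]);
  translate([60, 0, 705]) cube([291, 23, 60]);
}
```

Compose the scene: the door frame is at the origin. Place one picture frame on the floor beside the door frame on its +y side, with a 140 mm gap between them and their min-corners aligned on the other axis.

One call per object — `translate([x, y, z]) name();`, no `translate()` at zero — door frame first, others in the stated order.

door_frame();
translate([0, 266, 0]) picture_frame();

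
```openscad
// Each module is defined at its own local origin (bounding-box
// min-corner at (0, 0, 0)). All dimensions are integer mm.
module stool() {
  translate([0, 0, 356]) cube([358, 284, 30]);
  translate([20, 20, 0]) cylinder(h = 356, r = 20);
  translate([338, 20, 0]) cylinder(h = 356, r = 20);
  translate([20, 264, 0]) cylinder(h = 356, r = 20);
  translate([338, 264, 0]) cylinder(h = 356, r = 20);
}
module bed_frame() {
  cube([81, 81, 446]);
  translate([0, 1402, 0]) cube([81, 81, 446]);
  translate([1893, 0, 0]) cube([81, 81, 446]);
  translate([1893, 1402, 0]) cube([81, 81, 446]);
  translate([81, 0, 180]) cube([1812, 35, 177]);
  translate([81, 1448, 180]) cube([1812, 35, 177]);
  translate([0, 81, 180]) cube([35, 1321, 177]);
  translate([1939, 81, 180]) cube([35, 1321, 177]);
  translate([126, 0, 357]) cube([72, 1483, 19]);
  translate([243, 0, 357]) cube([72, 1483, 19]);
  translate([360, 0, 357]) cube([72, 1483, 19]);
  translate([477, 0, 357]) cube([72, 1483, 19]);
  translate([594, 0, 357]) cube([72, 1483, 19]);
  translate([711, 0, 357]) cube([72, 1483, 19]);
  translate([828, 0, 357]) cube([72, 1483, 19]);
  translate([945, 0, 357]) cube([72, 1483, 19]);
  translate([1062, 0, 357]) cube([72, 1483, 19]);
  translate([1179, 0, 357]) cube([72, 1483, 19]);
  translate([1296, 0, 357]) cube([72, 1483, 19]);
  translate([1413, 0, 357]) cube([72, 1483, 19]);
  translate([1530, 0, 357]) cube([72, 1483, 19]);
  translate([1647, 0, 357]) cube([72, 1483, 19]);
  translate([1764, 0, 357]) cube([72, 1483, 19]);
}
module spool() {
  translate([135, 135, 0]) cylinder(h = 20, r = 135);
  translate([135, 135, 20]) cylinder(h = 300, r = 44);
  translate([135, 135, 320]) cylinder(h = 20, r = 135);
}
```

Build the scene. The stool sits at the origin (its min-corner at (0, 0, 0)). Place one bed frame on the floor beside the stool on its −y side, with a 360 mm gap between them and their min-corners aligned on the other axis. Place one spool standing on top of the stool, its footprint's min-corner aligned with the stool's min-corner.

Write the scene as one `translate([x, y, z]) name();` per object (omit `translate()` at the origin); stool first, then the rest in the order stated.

stool();
translate([0, -1843, 0]) bed_frame();
translate([0, 0, 386]) spool();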